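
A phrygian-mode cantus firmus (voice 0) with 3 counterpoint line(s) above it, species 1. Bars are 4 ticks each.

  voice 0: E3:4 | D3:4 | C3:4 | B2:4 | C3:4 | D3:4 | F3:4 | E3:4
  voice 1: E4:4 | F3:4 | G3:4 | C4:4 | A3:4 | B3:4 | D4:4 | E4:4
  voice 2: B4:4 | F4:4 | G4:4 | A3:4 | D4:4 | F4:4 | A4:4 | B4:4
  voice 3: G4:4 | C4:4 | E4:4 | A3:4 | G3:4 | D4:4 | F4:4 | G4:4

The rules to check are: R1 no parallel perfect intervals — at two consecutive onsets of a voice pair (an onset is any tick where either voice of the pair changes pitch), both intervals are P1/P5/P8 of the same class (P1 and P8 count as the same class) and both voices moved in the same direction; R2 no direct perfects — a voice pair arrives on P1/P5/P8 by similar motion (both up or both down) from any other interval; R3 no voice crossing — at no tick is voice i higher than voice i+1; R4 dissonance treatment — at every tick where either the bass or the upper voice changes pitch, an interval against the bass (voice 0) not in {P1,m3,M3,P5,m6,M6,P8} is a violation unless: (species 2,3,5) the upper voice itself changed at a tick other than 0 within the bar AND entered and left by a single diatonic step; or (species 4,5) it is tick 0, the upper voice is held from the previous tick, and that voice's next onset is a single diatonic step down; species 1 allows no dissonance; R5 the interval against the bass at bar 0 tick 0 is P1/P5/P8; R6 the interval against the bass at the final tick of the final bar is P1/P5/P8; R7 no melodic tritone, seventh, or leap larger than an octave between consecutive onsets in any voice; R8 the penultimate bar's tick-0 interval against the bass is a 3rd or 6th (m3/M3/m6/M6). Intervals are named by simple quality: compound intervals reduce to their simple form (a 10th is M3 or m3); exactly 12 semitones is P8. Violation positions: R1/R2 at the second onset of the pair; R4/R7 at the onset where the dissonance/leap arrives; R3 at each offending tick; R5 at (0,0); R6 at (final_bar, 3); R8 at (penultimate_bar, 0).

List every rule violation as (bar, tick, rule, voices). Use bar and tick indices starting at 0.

bar 0: v0=E3 v1=E4 v2=B4 v3=G4 downbeat m3
bar 1: v0=D3 v1=F3 v2=F4 v3=C4 downbeat m7
bar 2: v0=C3 v1=G3 v2=G4 v3=E4 downbeat M3
bar 3: v0=B2 v1=C4 v2=A3 v3=A3 downbeat m7
bar 4: v0=C3 v1=A3 v2=D4 v3=G3 downbeat P5
bar 5: v0=D3 v1=B3 v2=F4 v3=D4 downbeat P8
bar 6: v0=F3 v1=D4 v2=A4 v3=F4 downbeat P8
bar 7: v0=E3 v1=E4 v2=B4 v3=G4 downbeat m3
  -> R3 @ bar 0 tick 0 v(2, 3): B4 above G4
  -> R5 @ bar 0 tick 0 v(0, 3): opens on m3
  -> R3 @ bar 0 tick 1 v(2, 3): B4 above G4
  -> R3 @ bar 0 tick 2 v(2, 3): B4 above G4
  -> R3 @ bar 0 tick 3 v(2, 3): B4 above G4
  -> R2 @ bar 1 tick 0 v(1, 2): E4/B4 P5 -> F3/F4 P8 similar
  -> R2 @ bar 1 tick 0 v(1, 3): E4/G4 m3 -> F3/C4 P5 similar
  -> R3 @ bar 1 tick 0 v(2, 3): F4 above C4
  -> R4 @ bar 1 tick 0 v(0, 3): D3/C4 m7 untreated
  -> R7 @ bar 1 tick 0 v(1,): E4->F3 leap 11st
  -> R7 @ bar 1 tick 0 v(2,): B4->F4 leap 6st
  -> R3 @ bar 1 tick 1 v(2, 3): F4 above C4
  -> R3 @ bar 1 tick 2 v(2, 3): F4 above C4
  -> R3 @ bar 1 tick 3 v(2, 3): F4 above C4
  -> R1 @ bar 2 tick 0 v(1, 2): F3/F4 P8 -> G3/G4 P8 similar
  -> R3 @ bar 2 tick 0 v(2, 3): G4 above E4
  -> R3 @ bar 2 tick 1 v(2, 3): G4 above E4
  -> R3 @ bar 2 tick 2 v(2, 3): G4 above E4
  -> R3 @ bar 2 tick 3 v(2, 3): G4 above E4
  -> R2 @ bar 3 tick 0 v(2, 3): G4/E4 m3 -> A3/A3 P1 similar
  -> R3 @ bar 3 tick 0 v(1, 2): C4 above A3
  -> R4 @ bar 3 tick 0 v(0, 1): B2/C4 m2 untreated
  -> R4 @ bar 3 tick 0 v(0, 2): B2/A3 m7 untreated
  -> R4 @ bar 3 tick 0 v(0, 3): B2/A3 m7 untreated
  -> R7 @ bar 3 tick 0 v(2,): G4->A3 leap 10st
  -> R3 @ bar 3 tick 1 v(1, 2): C4 above A3
  -> R3 @ bar 3 tick 2 v(1, 2): C4 above A3
  -> R3 @ bar 3 tick 3 v(1, 2): C4 above A3
  -> R3 @ bar 4 tick 0 v(2, 3): D4 above G3
  -> R4 @ bar 4 tick 0 v(0, 2): C3/D4 M2 untreated
  -> R3 @ bar 4 tick 1 v(2, 3): D4 above G3
  -> R3 @ bar 4 tick 2 v(2, 3): D4 above G3
  -> R3 @ bar 4 tick 3 v(2, 3): D4 above G3
  -> R2 @ bar 5 tick 0 v(0, 3): C3/G3 P5 -> D3/D4 P8 similar
  -> R3 @ bar 5 tick 0 v(2, 3): F4 above D4
  -> R3 @ bar 5 tick 1 v(2, 3): F4 above D4
  -> R3 @ bar 5 tick 2 v(2, 3): F4 above D4
  -> R3 @ bar 5 tick 3 v(2, 3): F4 above D4
  -> R1 @ bar 6 tick 0 v(0, 3): D3/D4 P8 -> F3/F4 P8 similar
  -> R2 @ bar 6 tick 0 v(1, 2): B3/F4 TT -> D4/A4 P5 similar
  -> R3 @ bar 6 tick 0 v(2, 3): A4 above F4
  -> R8 @ bar 6 tick 0 v(0, 3): penult P8 not 3rd/6th
  -> R3 @ bar 6 tick 1 v(2, 3): A4 above F4
  -> R3 @ bar 6 tick 2 v(2, 3): A4 above F4
  -> R3 @ bar 6 tick 3 v(2, 3): A4 above F4
  -> R1 @ bar 7 tick 0 v(1, 2): D4/A4 P5 -> E4/B4 P5 similar
  -> R3 @ bar 7 tick 0 v(2, 3): B4 above G4
  -> R3 @ bar 7 tick 1 v(2, 3): B4 above G4
  -> R3 @ bar 7 tick 2 v(2, 3): B4 above G4
  -> R3 @ bar 7 tick 3 v(2, 3): B4 above G4
  -> R6 @ bar 7 tick 3 v(0, 3): closes on m3

(0, 0, R3, (2, 3))
(0, 0, R5, (0, 3))
(0, 1, R3, (2, 3))
(0, 2, R3, (2, 3))
(0, 3, R3, (2, 3))
(1, 0, R2, (1, 2))
(1, 0, R2, (1, 3))
(1, 0, R3, (2, 3))
(1, 0, R4, (0, 3))
(1, 0, R7, (1,))
(1, 0, R7, (2,))
(1, 1, R3, (2, 3))
(1, 2, R3, (2, 3))
(1, 3, R3, (2, 3))
(2, 0, R1, (1, 2))
(2, 0, R3, (2, 3))
(2, 1, R3, (2, 3))
(2, 2, R3, (2, 3))
(2, 3, R3, (2, 3))
(3, 0, R2, (2, 3))
(3, 0, R3, (1, 2))
(3, 0, R4, (0, 1))
(3, 0, R4, (0, 2))
(3, 0, R4, (0, 3))
(3, 0, R7, (2,))
(3, 1, R3, (1, 2))
(3, 2, R3, (1, 2))
(3, 3, R3, (1, 2))
(4, 0, R3, (2, 3))
(4, 0, R4, (0, 2))
(4, 1, R3, (2, 3))
(4, 2, R3, (2, 3))
(4, 3, R3, (2, 3))
(5, 0, R2, (0, 3))
(5, 0, R3, (2, 3))
(5, 1, R3, (2, 3))
(5, 2, R3, (2, 3))
(5, 3, R3, (2, 3))
(6, 0, R1, (0, 3))
(6, 0, R2, (1, 2))
(6, 0, R3, (2, 3))
(6, 0, R8, (0, 3))
(6, 1, R3, (2, 3))
(6, 2, R3, (2, 3))
(6, 3, R3, (2, 3))
(7, 0, R1, (1, 2))
(7, 0, R3, (2, 3))
(7, 1, R3, (2, 3))
(7, 2, R3, (2, 3))
(7, 3, R3, (2, 3))
(7, 3, R6, (0, 3))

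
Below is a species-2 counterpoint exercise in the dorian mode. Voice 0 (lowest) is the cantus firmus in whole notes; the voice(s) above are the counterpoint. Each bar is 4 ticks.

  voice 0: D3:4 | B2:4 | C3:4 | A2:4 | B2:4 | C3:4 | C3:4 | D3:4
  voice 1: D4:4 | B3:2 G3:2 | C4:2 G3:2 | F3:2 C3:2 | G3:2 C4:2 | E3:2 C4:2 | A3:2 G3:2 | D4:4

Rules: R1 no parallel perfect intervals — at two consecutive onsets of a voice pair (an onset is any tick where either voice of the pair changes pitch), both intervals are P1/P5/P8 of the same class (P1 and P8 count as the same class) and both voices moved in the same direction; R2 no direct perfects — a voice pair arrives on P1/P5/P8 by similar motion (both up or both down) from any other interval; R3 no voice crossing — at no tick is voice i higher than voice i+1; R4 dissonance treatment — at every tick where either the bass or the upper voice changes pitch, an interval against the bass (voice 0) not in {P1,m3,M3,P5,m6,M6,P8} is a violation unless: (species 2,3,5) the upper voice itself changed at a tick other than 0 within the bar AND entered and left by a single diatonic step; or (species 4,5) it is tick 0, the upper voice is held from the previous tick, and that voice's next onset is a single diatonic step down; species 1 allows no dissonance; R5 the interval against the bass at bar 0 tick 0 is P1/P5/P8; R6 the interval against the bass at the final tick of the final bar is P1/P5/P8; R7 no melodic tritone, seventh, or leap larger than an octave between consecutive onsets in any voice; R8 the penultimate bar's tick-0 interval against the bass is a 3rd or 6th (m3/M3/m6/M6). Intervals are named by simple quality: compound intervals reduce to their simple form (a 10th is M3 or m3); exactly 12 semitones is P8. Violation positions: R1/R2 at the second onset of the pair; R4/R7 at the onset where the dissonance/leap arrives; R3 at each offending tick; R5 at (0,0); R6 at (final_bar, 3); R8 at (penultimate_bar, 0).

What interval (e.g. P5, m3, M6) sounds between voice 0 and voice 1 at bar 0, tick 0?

voice 0=D3 voice 1=D4 -> P8

P8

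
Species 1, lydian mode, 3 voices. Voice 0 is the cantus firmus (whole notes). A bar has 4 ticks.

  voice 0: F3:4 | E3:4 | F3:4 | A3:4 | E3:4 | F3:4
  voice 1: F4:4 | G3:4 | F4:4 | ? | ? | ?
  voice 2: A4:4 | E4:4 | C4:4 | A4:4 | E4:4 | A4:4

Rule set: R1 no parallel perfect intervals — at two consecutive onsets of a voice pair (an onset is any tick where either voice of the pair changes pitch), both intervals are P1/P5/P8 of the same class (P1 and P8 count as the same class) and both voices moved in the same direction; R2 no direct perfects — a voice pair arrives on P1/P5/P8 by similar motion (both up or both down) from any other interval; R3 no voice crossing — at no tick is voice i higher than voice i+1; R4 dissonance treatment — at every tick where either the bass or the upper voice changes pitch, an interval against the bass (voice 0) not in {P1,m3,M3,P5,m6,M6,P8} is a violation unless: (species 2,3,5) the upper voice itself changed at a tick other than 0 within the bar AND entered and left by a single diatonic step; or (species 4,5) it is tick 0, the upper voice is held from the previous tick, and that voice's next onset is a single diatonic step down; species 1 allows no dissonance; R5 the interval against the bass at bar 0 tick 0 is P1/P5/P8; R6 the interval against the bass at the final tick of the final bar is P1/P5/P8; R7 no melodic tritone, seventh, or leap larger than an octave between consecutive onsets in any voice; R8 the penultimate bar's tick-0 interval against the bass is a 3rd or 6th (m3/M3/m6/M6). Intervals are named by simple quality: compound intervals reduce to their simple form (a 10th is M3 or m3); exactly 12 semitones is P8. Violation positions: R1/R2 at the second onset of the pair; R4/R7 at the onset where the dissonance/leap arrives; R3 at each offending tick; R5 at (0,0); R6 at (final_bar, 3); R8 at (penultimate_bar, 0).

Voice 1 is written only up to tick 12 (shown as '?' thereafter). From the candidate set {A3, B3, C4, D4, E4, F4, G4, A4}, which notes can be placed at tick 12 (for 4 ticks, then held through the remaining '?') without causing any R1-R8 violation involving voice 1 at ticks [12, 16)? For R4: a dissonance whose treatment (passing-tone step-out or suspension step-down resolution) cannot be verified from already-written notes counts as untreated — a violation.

{A3, C4, E4, F4}

A3: legal
B3: violates R4,R7
C4: legal
D4: violates R4
E4: legal
F4: legal
G4: violates R4
A4: violates R1,R2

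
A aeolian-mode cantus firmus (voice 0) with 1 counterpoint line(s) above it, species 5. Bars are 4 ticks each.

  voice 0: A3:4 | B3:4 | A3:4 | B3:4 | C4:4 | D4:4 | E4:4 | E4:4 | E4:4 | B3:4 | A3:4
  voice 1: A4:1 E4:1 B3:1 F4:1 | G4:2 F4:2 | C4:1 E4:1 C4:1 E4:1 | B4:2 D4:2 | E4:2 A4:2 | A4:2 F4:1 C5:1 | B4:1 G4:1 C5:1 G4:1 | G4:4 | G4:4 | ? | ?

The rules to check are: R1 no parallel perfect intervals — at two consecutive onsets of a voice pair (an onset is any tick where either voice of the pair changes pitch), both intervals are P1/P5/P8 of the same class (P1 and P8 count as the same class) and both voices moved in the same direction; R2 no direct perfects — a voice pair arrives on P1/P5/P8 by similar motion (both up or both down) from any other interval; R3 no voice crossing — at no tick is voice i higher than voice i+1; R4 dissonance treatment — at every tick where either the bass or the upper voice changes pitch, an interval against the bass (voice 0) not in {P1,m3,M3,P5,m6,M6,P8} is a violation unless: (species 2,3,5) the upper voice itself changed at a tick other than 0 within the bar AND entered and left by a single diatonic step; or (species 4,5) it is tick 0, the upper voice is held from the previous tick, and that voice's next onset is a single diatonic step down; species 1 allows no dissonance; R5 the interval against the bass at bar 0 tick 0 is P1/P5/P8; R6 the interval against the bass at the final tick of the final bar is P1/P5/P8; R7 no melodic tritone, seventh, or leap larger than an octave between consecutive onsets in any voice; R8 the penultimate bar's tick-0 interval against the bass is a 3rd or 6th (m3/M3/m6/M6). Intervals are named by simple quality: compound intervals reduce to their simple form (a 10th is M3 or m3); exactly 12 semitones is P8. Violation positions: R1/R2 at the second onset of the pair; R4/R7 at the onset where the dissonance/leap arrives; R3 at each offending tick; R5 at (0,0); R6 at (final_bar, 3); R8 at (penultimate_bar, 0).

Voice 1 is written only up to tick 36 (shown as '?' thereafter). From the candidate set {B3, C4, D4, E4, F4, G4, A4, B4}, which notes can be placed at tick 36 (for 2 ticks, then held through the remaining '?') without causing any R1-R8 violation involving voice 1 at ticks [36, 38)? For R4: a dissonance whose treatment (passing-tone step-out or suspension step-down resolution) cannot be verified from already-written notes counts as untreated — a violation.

B3: violates R2,R8
C4: violates R4,R8
D4: legal
E4: violates R4,R8
F4: violates R4,R8
G4: legal
A4: violates R4,R8
B4: violates R8

{D4, G4}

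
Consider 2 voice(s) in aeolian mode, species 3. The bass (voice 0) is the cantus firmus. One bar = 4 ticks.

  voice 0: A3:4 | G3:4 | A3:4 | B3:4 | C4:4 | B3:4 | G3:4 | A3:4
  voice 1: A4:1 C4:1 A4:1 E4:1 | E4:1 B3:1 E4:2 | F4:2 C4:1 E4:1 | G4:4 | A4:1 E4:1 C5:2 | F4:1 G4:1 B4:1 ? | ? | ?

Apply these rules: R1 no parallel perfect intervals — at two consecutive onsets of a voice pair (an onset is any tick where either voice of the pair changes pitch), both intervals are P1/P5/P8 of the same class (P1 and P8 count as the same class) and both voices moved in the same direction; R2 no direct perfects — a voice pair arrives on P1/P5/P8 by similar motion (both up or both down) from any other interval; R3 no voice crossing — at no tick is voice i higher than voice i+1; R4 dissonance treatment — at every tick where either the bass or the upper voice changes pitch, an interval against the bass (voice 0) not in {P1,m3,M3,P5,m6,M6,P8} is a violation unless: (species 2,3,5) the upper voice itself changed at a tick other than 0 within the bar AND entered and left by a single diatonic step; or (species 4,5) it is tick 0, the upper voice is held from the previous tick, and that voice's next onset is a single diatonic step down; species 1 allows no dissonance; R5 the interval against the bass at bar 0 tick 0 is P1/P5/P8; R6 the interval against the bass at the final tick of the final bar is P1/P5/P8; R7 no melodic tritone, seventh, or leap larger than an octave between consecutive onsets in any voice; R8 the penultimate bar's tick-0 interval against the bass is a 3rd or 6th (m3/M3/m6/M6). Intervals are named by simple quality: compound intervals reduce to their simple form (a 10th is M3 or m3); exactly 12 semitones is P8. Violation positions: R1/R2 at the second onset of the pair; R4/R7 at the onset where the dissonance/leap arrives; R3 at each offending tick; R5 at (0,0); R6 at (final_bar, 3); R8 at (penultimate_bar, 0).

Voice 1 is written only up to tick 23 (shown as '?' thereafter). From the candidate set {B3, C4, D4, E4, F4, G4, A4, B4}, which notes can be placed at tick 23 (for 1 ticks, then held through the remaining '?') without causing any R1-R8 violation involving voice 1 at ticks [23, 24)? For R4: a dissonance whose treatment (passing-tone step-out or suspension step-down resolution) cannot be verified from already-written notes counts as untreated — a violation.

{B3, B4, D4, G4}

B3: legal
C4: violates R4,R7
D4: legal
E4: violates R4
F4: violates R4,R7
G4: legal
A4: violates R4
B4: legal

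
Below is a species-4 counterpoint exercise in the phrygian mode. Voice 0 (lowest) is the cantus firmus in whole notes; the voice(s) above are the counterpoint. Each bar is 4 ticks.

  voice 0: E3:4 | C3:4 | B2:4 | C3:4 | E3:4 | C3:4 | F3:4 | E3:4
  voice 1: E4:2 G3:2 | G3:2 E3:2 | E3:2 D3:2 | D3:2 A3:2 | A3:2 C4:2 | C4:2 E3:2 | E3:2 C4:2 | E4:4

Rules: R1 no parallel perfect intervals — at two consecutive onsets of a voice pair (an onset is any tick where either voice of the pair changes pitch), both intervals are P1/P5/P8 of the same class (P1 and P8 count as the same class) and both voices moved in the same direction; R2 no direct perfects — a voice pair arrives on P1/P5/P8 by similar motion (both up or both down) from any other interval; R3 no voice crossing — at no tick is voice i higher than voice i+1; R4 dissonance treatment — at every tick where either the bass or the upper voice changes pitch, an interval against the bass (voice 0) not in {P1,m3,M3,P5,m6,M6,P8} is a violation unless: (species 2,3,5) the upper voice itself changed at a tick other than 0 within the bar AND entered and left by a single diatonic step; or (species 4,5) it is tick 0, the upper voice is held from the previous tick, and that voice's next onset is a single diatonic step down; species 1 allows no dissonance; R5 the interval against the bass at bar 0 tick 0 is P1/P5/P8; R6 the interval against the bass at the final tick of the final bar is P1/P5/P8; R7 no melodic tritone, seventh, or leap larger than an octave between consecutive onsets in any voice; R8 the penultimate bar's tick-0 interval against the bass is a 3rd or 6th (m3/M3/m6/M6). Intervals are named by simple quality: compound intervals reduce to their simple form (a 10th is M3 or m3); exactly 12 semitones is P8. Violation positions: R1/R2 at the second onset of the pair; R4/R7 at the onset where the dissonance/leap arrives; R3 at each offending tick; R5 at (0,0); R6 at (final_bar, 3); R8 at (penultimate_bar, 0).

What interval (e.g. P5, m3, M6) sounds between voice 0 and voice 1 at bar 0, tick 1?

voice 0=E3 voice 1=E4 -> P8

P8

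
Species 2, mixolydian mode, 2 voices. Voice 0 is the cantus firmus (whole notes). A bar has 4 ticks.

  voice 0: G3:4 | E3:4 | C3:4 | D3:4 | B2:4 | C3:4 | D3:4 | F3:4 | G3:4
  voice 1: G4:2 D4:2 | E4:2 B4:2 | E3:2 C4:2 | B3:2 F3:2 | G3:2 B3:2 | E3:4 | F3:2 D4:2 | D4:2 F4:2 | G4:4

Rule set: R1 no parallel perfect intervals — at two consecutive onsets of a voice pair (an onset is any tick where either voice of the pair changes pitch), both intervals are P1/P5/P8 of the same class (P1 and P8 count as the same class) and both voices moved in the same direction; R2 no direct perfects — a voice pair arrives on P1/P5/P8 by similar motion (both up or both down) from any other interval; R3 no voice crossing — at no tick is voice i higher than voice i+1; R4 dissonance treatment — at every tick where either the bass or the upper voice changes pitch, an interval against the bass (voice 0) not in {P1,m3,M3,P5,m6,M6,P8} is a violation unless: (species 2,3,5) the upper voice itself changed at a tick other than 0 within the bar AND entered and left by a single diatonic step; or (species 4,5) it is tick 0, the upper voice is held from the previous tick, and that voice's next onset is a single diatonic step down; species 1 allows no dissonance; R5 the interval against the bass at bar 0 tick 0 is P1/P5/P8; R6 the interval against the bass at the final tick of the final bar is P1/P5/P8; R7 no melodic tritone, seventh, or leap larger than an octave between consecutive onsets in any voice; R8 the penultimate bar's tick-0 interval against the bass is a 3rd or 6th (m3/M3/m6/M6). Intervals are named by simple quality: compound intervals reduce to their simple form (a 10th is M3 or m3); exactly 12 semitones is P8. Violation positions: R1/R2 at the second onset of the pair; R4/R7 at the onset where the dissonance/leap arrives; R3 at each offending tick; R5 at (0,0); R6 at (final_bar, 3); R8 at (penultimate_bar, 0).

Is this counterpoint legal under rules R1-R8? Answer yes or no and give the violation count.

No (3 violations)

bar 0: v0=G3 v1=G4 (P8)
bar 1: v0=E3 v1=E4 (P8)
bar 2: v0=C3 v1=E3 (M3)
bar 3: v0=D3 v1=B3 (M6)
bar 4: v0=B2 v1=G3 (m6)
bar 5: v0=C3 v1=E3 (M3)
bar 6: v0=D3 v1=F3 (m3)
bar 7: v0=F3 v1=D4 (M6)
bar 8: v0=G3 v1=G4 (P8)
  R7 @ bar2.0: B4->E3 leap 19st
  R7 @ bar3.2: B3->F3 leap 6st
  R1 @ bar8.0: F3/F4 P8 -> G3/G4 P8 similar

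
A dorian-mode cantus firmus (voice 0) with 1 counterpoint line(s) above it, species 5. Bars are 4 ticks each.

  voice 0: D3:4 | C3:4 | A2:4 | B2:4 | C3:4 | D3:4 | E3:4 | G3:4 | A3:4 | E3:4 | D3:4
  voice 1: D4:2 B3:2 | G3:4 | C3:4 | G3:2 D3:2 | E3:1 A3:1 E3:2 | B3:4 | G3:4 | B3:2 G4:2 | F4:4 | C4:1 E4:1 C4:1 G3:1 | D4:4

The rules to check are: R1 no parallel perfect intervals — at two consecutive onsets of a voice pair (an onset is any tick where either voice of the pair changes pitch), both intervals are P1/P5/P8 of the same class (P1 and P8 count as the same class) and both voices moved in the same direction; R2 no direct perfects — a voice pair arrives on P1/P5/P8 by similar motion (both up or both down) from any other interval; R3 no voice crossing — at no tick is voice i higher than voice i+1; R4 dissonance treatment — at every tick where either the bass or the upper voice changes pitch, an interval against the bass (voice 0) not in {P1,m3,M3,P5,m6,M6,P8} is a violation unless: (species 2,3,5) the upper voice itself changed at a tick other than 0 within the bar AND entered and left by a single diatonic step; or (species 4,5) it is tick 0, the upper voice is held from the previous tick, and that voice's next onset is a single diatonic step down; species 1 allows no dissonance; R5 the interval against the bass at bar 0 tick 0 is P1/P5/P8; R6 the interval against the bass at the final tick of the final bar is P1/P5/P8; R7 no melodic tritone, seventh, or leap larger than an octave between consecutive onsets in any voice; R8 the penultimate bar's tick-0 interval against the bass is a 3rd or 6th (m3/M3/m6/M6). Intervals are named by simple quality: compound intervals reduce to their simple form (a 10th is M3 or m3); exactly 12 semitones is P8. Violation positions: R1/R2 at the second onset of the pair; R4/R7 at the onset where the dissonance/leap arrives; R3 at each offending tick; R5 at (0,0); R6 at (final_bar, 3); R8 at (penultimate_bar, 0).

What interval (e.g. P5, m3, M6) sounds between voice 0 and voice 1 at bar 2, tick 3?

voice 0=A2 voice 1=C3 -> m3

m3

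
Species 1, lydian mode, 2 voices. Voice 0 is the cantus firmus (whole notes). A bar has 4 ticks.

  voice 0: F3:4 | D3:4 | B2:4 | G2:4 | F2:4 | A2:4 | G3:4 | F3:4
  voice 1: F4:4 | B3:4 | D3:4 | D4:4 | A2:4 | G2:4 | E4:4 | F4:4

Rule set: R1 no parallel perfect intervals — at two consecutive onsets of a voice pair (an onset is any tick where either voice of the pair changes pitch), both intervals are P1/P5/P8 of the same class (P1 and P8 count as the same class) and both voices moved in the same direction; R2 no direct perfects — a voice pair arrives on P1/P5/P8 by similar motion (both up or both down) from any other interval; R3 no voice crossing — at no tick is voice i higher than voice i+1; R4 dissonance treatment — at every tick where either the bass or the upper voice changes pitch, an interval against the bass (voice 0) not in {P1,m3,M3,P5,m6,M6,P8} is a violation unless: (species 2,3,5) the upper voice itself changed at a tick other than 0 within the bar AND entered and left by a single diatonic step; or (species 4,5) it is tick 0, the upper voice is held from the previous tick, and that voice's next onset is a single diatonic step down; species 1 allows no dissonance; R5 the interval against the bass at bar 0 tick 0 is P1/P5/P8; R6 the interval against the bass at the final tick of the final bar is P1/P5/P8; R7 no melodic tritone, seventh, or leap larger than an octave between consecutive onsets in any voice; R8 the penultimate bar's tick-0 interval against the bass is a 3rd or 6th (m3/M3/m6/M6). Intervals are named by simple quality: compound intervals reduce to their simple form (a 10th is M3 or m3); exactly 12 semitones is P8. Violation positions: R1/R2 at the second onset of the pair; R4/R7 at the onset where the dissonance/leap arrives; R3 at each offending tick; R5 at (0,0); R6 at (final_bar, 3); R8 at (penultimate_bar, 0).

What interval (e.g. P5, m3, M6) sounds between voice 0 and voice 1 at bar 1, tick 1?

M6

voice 0=D3 voice 1=B3 -> M6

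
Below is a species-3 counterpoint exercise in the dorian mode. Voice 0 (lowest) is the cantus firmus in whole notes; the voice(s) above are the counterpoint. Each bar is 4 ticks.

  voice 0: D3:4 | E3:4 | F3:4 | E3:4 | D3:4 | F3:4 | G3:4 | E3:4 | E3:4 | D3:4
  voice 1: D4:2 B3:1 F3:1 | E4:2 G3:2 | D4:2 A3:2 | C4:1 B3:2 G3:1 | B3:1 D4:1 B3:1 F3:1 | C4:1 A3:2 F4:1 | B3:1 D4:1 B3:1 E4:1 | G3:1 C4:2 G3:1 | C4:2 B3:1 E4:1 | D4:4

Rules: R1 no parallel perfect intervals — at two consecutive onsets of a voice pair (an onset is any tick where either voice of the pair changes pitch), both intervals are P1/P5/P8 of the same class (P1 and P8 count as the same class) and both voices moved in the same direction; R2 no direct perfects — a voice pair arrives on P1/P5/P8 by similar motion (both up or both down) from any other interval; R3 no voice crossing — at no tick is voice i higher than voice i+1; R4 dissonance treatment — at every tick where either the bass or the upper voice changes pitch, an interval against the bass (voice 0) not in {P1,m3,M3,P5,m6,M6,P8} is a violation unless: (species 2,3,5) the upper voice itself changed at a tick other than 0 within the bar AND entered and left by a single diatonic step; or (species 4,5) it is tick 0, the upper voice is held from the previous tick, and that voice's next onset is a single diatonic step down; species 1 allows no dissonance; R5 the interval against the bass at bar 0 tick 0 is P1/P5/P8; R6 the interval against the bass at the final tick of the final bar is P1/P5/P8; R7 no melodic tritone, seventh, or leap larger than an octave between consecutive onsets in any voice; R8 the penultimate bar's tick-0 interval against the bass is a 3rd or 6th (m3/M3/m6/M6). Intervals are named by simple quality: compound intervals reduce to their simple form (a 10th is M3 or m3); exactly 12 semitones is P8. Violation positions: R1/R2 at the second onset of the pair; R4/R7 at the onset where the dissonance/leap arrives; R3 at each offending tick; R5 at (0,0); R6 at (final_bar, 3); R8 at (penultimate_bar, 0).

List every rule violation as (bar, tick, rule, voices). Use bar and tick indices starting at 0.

(0, 3, R7, (1,))
(1, 0, R2, (0, 1))
(1, 0, R7, (1,))
(4, 3, R7, (1,))
(5, 0, R2, (0, 1))
(6, 0, R7, (1,))
(9, 0, R1, (0, 1))

bar 0: v0=D3 v1=D4 downbeat P8
bar 1: v0=E3 v1=E4 downbeat P8
bar 2: v0=F3 v1=D4 downbeat M6
bar 3: v0=E3 v1=C4 downbeat m6
bar 4: v0=D3 v1=B3 downbeat M6
bar 5: v0=F3 v1=C4 downbeat P5
bar 6: v0=G3 v1=B3 downbeat M3
bar 7: v0=E3 v1=G3 downbeat m3
bar 8: v0=E3 v1=C4 downbeat m6
bar 9: v0=D3 v1=D4 downbeat P8
  -> R7 @ bar 0 tick 3 v(1,): B3->F3 leap 6st
  -> R2 @ bar 1 tick 0 v(0, 1): D3/F3 m3 -> E3/E4 P8 similar
  -> R7 @ bar 1 tick 0 v(1,): F3->E4 leap 11st
  -> R7 @ bar 4 tick 3 v(1,): B3->F3 leap 6st
  -> R2 @ bar 5 tick 0 v(0, 1): D3/F3 m3 -> F3/C4 P5 similar
  -> R7 @ bar 6 tick 0 v(1,): F4->B3 leap 6st
  -> R1 @ bar 9 tick 0 v(0, 1): E3/E4 P8 -> D3/D4 P8 similar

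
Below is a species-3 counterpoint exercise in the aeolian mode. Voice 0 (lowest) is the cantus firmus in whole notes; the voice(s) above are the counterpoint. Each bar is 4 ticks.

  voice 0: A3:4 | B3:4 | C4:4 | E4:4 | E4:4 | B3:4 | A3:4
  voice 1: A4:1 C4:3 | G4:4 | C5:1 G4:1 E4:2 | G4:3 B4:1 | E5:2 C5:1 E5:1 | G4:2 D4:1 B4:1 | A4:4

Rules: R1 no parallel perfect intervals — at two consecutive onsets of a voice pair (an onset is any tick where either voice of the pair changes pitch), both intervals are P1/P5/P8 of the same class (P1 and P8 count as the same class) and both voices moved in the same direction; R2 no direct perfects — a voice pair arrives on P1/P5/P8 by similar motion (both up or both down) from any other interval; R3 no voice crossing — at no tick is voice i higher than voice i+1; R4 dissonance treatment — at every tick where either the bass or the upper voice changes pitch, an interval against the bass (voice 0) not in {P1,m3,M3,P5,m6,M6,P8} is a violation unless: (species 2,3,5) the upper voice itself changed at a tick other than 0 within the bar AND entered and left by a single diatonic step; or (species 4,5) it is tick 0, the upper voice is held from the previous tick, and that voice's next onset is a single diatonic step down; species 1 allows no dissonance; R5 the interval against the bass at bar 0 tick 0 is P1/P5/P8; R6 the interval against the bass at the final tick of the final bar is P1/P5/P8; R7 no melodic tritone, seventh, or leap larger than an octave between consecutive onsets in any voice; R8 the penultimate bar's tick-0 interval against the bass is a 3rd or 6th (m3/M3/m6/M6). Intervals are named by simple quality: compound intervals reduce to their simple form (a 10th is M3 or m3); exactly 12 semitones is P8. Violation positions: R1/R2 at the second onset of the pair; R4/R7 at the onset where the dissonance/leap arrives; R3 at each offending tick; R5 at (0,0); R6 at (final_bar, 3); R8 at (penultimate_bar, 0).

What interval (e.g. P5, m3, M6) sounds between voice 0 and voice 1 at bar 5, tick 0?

voice 0=B3 voice 1=G4 -> m6

m6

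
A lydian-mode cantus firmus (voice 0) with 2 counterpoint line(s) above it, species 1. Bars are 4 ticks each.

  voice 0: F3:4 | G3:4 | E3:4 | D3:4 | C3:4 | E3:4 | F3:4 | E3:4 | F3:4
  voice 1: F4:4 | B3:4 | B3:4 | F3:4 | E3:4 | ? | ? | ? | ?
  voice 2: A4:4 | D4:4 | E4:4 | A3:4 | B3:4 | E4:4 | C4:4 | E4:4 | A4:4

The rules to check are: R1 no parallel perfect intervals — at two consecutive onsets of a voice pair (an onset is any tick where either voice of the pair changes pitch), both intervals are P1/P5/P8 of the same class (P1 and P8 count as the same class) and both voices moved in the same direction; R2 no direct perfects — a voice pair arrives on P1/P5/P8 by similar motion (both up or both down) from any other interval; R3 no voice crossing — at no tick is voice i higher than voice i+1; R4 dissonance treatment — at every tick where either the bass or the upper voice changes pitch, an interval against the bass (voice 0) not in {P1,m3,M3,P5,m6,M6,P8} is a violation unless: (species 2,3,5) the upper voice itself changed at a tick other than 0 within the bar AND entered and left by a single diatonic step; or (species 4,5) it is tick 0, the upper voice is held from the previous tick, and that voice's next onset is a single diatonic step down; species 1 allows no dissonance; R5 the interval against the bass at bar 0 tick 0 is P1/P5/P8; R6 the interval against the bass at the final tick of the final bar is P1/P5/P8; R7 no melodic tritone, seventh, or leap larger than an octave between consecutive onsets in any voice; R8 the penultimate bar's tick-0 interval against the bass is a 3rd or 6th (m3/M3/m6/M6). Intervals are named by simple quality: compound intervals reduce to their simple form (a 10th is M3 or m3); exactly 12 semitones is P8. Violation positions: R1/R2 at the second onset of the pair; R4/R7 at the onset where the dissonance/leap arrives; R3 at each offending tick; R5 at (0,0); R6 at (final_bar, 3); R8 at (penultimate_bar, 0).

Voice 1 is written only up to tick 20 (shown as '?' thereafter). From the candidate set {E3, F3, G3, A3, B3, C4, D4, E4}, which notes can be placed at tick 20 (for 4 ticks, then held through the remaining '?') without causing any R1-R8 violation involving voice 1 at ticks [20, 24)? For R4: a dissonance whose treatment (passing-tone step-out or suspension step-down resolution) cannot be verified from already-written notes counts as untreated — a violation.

{C4, E3, G3}

E3: legal
F3: violates R4
G3: legal
A3: violates R1,R4
B3: violates R2
C4: legal
D4: violates R4,R7
E4: violates R2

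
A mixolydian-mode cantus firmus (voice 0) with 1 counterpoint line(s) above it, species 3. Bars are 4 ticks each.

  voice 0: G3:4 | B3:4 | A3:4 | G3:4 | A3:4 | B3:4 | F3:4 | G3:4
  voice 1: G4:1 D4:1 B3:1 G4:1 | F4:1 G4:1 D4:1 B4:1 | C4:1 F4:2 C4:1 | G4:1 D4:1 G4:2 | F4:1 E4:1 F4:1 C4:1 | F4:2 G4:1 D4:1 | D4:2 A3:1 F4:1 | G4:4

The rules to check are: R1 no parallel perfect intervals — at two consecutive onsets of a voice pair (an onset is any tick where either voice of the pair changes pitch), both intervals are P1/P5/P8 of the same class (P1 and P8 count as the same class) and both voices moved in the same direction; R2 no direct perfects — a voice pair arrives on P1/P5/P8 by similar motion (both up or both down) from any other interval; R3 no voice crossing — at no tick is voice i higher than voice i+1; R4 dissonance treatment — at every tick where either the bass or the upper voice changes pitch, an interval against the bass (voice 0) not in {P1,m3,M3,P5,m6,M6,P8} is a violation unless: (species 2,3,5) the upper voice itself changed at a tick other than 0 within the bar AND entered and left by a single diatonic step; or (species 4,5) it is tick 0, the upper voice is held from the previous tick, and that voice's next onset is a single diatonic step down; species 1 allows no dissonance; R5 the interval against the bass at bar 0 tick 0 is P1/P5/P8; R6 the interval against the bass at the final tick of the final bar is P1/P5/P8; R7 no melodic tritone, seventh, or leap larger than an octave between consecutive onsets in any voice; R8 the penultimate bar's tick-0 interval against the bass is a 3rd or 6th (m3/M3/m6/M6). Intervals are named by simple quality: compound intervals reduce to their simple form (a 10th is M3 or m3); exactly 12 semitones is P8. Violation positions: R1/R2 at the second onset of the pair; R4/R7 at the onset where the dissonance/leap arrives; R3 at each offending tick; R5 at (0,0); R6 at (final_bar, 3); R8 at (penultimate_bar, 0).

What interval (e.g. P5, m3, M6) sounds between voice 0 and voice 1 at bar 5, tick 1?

voice 0=B3 voice 1=F4 -> TT

TT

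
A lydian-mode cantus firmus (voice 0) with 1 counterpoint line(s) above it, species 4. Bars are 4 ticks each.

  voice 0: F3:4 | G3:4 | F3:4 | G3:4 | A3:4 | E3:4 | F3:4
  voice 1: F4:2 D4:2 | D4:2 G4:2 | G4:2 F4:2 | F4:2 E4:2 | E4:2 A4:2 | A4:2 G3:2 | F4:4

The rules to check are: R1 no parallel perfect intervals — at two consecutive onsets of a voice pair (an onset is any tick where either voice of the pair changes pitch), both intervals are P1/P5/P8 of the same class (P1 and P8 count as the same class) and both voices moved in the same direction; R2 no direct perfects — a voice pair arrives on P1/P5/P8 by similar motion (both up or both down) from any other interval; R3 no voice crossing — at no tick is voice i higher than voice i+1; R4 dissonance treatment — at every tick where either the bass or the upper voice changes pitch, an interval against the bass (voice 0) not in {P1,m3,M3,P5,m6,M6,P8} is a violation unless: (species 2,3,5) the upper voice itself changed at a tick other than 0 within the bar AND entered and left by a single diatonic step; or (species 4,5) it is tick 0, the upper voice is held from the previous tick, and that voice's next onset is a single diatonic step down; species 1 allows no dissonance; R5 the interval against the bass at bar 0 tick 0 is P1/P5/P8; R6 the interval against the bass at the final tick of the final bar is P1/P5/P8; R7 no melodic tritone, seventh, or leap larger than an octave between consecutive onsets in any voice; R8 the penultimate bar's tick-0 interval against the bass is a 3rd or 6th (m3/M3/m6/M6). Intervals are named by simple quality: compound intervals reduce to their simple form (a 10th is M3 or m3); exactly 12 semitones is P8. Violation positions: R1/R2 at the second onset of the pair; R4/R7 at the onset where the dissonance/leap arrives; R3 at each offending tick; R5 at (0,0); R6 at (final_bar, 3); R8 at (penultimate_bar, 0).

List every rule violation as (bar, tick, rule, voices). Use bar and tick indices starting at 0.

(5, 0, R4, (0, 1))
(5, 0, R8, (0, 1))
(5, 2, R7, (1,))
(6, 0, R2, (0, 1))
(6, 0, R7, (1,))

bar 0: v0=F3 v1=F4 downbeat P8
bar 1: v0=G3 v1=D4 downbeat P5
bar 2: v0=F3 v1=G4 downbeat M2
bar 3: v0=G3 v1=F4 downbeat m7
bar 4: v0=A3 v1=E4 downbeat P5
bar 5: v0=E3 v1=A4 downbeat P4
bar 6: v0=F3 v1=F4 downbeat P8
  -> R4 @ bar 5 tick 0 v(0, 1): E3/A4 P4 untreated
  -> R8 @ bar 5 tick 0 v(0, 1): penult P4 not 3rd/6th
  -> R7 @ bar 5 tick 2 v(1,): A4->G3 leap 14st
  -> R2 @ bar 6 tick 0 v(0, 1): E3/G3 m3 -> F3/F4 P8 similar
  -> R7 @ bar 6 tick 0 v(1,): G3->F4 leap 10st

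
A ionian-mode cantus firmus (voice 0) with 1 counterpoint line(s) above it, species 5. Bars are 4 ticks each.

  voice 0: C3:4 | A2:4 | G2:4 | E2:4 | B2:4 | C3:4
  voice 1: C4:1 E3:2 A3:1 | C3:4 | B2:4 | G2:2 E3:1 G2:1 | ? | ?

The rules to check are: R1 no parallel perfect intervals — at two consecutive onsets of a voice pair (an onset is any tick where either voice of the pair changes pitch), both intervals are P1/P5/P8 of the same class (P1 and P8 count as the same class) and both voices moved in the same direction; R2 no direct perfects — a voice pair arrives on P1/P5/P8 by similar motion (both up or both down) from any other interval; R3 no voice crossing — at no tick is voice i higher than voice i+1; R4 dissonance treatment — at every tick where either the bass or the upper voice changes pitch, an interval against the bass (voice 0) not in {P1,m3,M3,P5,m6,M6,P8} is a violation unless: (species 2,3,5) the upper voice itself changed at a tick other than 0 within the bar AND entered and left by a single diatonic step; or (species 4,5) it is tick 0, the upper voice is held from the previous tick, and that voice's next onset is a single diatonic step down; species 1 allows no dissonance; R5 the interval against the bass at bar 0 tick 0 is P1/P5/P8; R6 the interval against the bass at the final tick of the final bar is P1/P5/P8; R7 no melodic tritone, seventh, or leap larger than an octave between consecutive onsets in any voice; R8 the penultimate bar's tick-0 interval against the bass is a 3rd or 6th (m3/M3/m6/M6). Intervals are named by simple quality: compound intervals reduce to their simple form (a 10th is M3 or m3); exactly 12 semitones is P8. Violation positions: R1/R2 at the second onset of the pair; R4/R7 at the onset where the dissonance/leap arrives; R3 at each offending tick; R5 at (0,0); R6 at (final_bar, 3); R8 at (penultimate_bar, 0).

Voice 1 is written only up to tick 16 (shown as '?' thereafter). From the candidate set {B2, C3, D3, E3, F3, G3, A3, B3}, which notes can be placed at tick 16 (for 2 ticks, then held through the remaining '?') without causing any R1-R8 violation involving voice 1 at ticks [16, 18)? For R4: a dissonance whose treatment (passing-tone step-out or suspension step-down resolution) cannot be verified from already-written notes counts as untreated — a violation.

B2: violates R2,R8
C3: violates R4,R8
D3: legal
E3: violates R4,R8
F3: violates R4,R7,R8
G3: legal
A3: violates R4,R7,R8
B3: violates R2,R7,R8

{D3, G3}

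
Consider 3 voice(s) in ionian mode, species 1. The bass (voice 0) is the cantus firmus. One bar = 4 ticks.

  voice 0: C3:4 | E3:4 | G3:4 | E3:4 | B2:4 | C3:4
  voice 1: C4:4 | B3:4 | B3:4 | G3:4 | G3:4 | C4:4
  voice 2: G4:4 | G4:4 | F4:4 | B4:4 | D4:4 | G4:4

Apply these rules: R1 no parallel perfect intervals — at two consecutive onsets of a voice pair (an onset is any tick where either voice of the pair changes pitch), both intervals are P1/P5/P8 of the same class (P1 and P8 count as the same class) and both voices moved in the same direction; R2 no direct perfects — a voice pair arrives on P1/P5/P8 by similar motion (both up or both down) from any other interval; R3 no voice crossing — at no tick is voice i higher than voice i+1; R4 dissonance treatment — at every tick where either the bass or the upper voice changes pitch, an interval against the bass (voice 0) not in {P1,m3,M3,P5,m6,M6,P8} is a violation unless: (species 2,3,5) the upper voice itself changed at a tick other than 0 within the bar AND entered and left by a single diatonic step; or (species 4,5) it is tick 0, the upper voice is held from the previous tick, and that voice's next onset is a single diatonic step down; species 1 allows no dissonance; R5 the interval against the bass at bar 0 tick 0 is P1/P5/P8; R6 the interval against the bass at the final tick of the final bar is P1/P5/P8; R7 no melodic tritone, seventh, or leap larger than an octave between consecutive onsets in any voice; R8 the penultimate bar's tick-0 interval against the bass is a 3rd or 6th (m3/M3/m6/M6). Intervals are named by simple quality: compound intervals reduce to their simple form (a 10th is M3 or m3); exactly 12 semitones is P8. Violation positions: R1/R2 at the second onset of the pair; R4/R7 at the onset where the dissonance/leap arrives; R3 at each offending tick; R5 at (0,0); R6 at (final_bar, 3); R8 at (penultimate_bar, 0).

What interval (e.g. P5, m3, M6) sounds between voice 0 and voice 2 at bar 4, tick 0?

voice 0=B2 voice 2=D4 -> m3

m3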